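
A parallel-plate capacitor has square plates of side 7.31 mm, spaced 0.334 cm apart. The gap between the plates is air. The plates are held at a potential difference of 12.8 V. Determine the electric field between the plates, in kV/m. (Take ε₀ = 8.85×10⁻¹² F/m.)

3.83 kV/m

E = V/d = 12.8 / 3.34×10⁻³ = 3.83×10³ V/m.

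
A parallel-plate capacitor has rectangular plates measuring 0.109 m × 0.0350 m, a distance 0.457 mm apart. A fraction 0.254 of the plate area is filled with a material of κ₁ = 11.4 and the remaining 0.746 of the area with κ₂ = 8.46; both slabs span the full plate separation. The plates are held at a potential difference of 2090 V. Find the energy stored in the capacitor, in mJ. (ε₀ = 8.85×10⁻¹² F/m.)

U ≈ 1.49 mJ

A = 0.109 × 0.0350 m² = 3.82×10⁻³ m².
Side-by-side slabs ⇒ two capacitors in parallel, each spanning the full gap.
C₁ = κ₁ε₀A₁/d = 11.4 × 8.85×10⁻¹² × 9.69×10⁻⁴ / 4.57×10⁻⁴ = 2.14×10⁻¹⁰ F.
C₂ = κ₂ε₀A₂/d = 8.46 × 8.85×10⁻¹² × 2.85×10⁻³ / 4.57×10⁻⁴ = 4.66×10⁻¹⁰ F.
C = C₁ + C₂ = 6.80×10⁻¹⁰ F.
U = ½CV² = ½ × 6.80×10⁻¹⁰ × (2090)² = 1.49×10⁻³ J.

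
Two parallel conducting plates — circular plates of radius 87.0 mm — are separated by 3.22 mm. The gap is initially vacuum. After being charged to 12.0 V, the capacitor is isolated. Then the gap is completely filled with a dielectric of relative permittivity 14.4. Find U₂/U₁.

Isolated ⇒ Q is held fixed.
C₂ = 14.4 C₁ and U = Q²/(2C), so U₂/U₁ = C₁/C₂ = 0.0694.

0.0694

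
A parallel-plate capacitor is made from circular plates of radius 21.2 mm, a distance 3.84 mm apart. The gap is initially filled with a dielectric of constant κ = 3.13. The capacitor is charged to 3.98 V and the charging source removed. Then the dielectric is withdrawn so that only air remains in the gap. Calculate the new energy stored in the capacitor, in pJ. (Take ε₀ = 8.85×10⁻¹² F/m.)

U ≈ 252 pJ

A = π(21.2 mm)² = 1.41×10⁻³ m².
Initially C₁ = κε₀A/d = 3.13 × 8.85×10⁻¹² × 1.41×10⁻³ / 3.84×10⁻³ = 1.02×10⁻¹¹ F.
U₁ = 8.07×10⁻¹¹ J.
Isolated ⇒ Q is held fixed. C₂ = 0.319 C₁ and U = Q²/(2C), so U₂/U₁ = C₁/C₂ = 3.13.
U₂ = 3.13 × 8.07×10⁻¹¹ = 2.52×10⁻¹⁰ J.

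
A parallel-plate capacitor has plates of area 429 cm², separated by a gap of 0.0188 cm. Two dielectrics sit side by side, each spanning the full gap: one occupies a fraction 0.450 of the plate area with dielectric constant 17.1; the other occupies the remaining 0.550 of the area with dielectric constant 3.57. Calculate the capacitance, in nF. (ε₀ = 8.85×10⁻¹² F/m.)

19.5 nF

A = 429 cm² = 4.29×10⁻² m².
Side-by-side slabs ⇒ two capacitors in parallel, each spanning the full gap.
C₁ = κ₁ε₀A₁/d = 17.1 × 8.85×10⁻¹² × 1.93×10⁻² / 1.88×10⁻⁴ = 1.55×10⁻⁸ F.
C₂ = κ₂ε₀A₂/d = 3.57 × 8.85×10⁻¹² × 2.36×10⁻² / 1.88×10⁻⁴ = 3.97×10⁻⁹ F.
C = C₁ + C₂ = 1.95×10⁻⁸ F.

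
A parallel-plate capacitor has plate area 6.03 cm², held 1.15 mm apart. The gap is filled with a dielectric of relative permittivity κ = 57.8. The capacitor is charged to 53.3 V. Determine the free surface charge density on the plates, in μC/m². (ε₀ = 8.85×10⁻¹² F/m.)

A = 6.03 cm² = 6.03×10⁻⁴ m².
C = κε₀A/d = 57.8 × 8.85×10⁻¹² × 6.03×10⁻⁴ / 1.15×10⁻³ = 2.68×10⁻¹⁰ F.
σ = Q/A = CV/A = 2.68×10⁻¹⁰ × 53.3 / 6.03×10⁻⁴ = 2.37×10⁻⁵ C/m².

σ ≈ 23.7 μC/m²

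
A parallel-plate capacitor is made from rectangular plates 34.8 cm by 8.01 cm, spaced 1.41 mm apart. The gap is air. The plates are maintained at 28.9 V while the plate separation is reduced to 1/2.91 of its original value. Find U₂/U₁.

2.91

Battery connected ⇒ V is held fixed.
C₂ = 2.91 C₁ and U = ½CV², so U₂/U₁ = C₂/C₁ = 2.91.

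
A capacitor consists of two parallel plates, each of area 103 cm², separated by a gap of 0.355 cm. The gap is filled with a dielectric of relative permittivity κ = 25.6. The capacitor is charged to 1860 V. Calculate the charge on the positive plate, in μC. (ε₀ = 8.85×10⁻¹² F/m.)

A = 103 cm² = 1.03×10⁻² m².
C = κε₀A/d = 25.6 × 8.85×10⁻¹² × 1.03×10⁻² / 3.55×10⁻³ = 6.57×10⁻¹⁰ F.
Q = CV = 6.57×10⁻¹⁰ × 1860 = 1.22×10⁻⁶ C.

Q ≈ 1.22 μC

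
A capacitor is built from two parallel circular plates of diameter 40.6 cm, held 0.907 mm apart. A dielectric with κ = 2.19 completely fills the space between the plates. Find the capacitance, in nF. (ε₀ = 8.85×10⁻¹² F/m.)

A = π(40.6/2 cm)² = 0.129 m².
C = κε₀A/d = 2.19 × 8.85×10⁻¹² × 0.129 / 9.07×10⁻⁴ = 2.77×10⁻⁹ F.

C ≈ 2.77 nF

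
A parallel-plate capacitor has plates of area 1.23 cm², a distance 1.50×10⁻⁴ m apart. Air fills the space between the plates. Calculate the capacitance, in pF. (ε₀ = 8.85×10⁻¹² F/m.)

A = 1.23 cm² = 1.23×10⁻⁴ m².
C = ε₀A/d = 8.85×10⁻¹² × 1.23×10⁻⁴ / 1.50×10⁻⁴ = 7.26×10⁻¹² F.

7.26 pF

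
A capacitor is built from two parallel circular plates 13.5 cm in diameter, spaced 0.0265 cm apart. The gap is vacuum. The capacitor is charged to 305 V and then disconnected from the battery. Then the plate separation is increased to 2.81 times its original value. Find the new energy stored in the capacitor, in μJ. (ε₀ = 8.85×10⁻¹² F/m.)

A = π(13.5/2 cm)² = 1.43×10⁻² m².
Initially C₁ = ε₀A/d = 8.85×10⁻¹² × 1.43×10⁻² / 2.65×10⁻⁴ = 4.78×10⁻¹⁰ F.
U₁ = 2.22×10⁻⁵ J.
Isolated ⇒ Q is held fixed. C₂ = 0.356 C₁ and U = Q²/(2C), so U₂/U₁ = C₁/C₂ = 2.81.
U₂ = 2.81 × 2.22×10⁻⁵ = 6.25×10⁻⁵ J.

62.5 μJ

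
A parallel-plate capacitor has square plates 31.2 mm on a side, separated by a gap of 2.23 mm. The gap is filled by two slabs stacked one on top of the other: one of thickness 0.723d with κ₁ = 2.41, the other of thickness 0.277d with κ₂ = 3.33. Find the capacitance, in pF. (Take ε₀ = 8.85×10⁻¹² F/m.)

10.1 pF

A = (31.2 mm)² = 9.73×10⁻⁴ m².
Stacked slabs ⇒ two capacitors in series, each with the full plate area.
C₁ = κ₁ε₀A/d₁ = 2.41 × 8.85×10⁻¹² × 9.73×10⁻⁴ / 1.61×10⁻³ = 1.29×10⁻¹¹ F.
C₂ = κ₂ε₀A/d₂ = 3.33 × 8.85×10⁻¹² × 9.73×10⁻⁴ / 6.18×10⁻⁴ = 4.64×10⁻¹¹ F.
C = (1/C₁ + 1/C₂)⁻¹ = 1.01×10⁻¹¹ F.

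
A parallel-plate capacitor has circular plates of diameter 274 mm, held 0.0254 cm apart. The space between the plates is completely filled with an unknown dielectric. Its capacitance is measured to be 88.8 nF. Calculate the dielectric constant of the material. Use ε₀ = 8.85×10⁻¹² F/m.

A = π(274/2 mm)² = 5.90×10⁻² m².
κ = Cd/(ε₀A) = 8.88×10⁻⁸ × 2.54×10⁻⁴ / (8.85×10⁻¹² × 5.90×10⁻²) = 43.2.

κ ≈ 43.2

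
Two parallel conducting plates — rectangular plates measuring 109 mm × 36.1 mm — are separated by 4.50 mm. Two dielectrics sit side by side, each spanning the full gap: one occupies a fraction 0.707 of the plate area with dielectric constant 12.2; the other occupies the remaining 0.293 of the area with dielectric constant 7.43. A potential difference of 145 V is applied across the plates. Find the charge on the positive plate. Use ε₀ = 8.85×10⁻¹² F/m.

A = 109 × 36.1 mm² = 3.93×10⁻³ m².
Side-by-side slabs ⇒ two capacitors in parallel, each spanning the full gap.
C₁ = κ₁ε₀A₁/d = 12.2 × 8.85×10⁻¹² × 2.78×10⁻³ / 4.50×10⁻³ = 6.67×10⁻¹¹ F.
C₂ = κ₂ε₀A₂/d = 7.43 × 8.85×10⁻¹² × 1.15×10⁻³ / 4.50×10⁻³ = 1.68×10⁻¹¹ F.
C = C₁ + C₂ = 8.36×10⁻¹¹ F.
Q = CV = 8.36×10⁻¹¹ × 145 = 1.21×10⁻⁸ C.

12.1 nC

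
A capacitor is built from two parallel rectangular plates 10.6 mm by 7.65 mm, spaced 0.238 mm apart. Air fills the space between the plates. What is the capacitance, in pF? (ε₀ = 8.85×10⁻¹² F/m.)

3.02 pF

A = 10.6 × 7.65 mm² = 8.11×10⁻⁵ m².
C = ε₀A/d = 8.85×10⁻¹² × 8.11×10⁻⁵ / 2.38×10⁻⁴ = 3.02×10⁻¹² F.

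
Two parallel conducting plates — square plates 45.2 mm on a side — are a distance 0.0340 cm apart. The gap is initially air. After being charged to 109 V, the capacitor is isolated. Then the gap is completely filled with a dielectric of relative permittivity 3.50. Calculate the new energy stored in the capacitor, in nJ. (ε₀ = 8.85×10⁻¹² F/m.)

A = (45.2 mm)² = 2.04×10⁻³ m².
Initially C₁ = ε₀A/d = 8.85×10⁻¹² × 2.04×10⁻³ / 3.40×10⁻⁴ = 5.32×10⁻¹¹ F.
U₁ = 3.16×10⁻⁷ J.
Isolated ⇒ Q is held fixed. C₂ = 3.50 C₁ and U = Q²/(2C), so U₂/U₁ = C₁/C₂ = 0.286.
U₂ = 0.286 × 3.16×10⁻⁷ = 9.03×10⁻⁸ J.

U ≈ 90.3 nJ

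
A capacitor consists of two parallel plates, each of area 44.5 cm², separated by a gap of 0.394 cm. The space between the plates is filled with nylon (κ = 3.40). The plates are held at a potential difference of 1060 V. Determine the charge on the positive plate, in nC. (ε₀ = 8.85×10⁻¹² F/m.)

A = 44.5 cm² = 4.45×10⁻³ m².
C = κε₀A/d = 3.40 × 8.85×10⁻¹² × 4.45×10⁻³ / 3.94×10⁻³ = 3.40×10⁻¹¹ F.
Q = CV = 3.40×10⁻¹¹ × 1060 = 3.60×10⁻⁸ C.

Q ≈ 36.0 nC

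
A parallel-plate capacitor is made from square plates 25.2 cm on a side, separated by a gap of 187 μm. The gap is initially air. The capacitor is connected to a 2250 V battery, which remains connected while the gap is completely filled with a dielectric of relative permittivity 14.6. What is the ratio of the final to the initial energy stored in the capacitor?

U₂/U₁ ≈ 14.6

Battery connected ⇒ V is held fixed.
C₂ = 14.6 C₁ and U = ½CV², so U₂/U₁ = C₂/C₁ = 14.6.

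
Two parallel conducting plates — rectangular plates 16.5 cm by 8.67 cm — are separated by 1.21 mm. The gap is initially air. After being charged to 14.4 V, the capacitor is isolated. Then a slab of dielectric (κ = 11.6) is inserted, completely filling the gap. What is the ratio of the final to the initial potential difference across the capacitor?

Isolated ⇒ Q is held fixed.
C₂ = 11.6 C₁ and V = Q/C, so V₂/V₁ = C₁/C₂ = 0.0862.

0.0862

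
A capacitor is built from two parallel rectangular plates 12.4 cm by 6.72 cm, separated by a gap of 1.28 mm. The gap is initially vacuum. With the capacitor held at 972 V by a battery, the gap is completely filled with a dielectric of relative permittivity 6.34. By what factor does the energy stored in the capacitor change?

6.34

Battery connected ⇒ V is held fixed.
C₂ = 6.34 C₁ and U = ½CV², so U₂/U₁ = C₂/C₁ = 6.34.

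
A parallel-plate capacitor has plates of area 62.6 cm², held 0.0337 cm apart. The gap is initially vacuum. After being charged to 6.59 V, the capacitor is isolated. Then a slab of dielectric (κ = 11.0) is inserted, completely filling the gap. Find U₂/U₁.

U₂/U₁ ≈ 0.0909

Isolated ⇒ Q is held fixed.
C₂ = 11.0 C₁ and U = Q²/(2C), so U₂/U₁ = C₁/C₂ = 0.0909.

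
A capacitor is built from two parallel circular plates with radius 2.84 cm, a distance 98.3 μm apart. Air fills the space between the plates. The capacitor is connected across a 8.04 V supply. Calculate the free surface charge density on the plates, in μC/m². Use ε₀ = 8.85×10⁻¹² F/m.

A = π(2.84 cm)² = 2.53×10⁻³ m².
C = ε₀A/d = 8.85×10⁻¹² × 2.53×10⁻³ / 9.83×10⁻⁵ = 2.28×10⁻¹⁰ F.
σ = Q/A = CV/A = 2.28×10⁻¹⁰ × 8.04 / 2.53×10⁻³ = 7.24×10⁻⁷ C/m².

σ ≈ 0.724 μC/m²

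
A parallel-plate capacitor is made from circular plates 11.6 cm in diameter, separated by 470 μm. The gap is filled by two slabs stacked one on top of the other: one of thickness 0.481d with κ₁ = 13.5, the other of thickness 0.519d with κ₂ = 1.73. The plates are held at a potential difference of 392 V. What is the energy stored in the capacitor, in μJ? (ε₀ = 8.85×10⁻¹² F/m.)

A = π(11.6/2 cm)² = 1.06×10⁻² m².
Stacked slabs ⇒ two capacitors in series, each with the full plate area.
C₁ = κ₁ε₀A/d₁ = 13.5 × 8.85×10⁻¹² × 1.06×10⁻² / 2.26×10⁻⁴ = 5.59×10⁻⁹ F.
C₂ = κ₂ε₀A/d₂ = 1.73 × 8.85×10⁻¹² × 1.06×10⁻² / 2.44×10⁻⁴ = 6.63×10⁻¹⁰ F.
C = (1/C₁ + 1/C₂)⁻¹ = 5.93×10⁻¹⁰ F.
U = ½CV² = ½ × 5.93×10⁻¹⁰ × (392)² = 4.56×10⁻⁵ J.

45.6 μJ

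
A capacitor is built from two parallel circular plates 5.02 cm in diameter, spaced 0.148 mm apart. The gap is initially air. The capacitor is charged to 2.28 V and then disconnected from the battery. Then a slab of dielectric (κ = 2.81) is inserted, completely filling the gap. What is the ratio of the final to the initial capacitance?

2.81

C = κε₀A/d scales with κ, so C₂/C₁ = κ = 2.81.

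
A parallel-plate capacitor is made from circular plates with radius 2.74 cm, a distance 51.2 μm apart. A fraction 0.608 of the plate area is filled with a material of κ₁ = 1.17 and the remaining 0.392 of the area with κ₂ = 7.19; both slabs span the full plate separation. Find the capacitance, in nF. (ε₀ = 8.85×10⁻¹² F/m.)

1.44 nF

A = π(2.74 cm)² = 2.36×10⁻³ m².
Side-by-side slabs ⇒ two capacitors in parallel, each spanning the full gap.
C₁ = κ₁ε₀A₁/d = 1.17 × 8.85×10⁻¹² × 1.43×10⁻³ / 5.12×10⁻⁵ = 2.90×10⁻¹⁰ F.
C₂ = κ₂ε₀A₂/d = 7.19 × 8.85×10⁻¹² × 9.25×10⁻⁴ / 5.12×10⁻⁵ = 1.15×10⁻⁹ F.
C = C₁ + C₂ = 1.44×10⁻⁹ F.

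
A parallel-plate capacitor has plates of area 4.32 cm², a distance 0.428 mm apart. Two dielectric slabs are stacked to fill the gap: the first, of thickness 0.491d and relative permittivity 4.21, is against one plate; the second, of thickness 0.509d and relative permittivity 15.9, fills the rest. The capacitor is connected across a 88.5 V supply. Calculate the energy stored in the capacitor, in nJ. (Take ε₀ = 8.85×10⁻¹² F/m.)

235 nJ

A = 4.32 cm² = 4.32×10⁻⁴ m².
Stacked slabs ⇒ two capacitors in series, each with the full plate area.
C₁ = κ₁ε₀A/d₁ = 4.21 × 8.85×10⁻¹² × 4.32×10⁻⁴ / 2.10×10⁻⁴ = 7.66×10⁻¹¹ F.
C₂ = κ₂ε₀A/d₂ = 15.9 × 8.85×10⁻¹² × 4.32×10⁻⁴ / 2.18×10⁻⁴ = 2.79×10⁻¹⁰ F.
C = (1/C₁ + 1/C₂)⁻¹ = 6.01×10⁻¹¹ F.
U = ½CV² = ½ × 6.01×10⁻¹¹ × (88.5)² = 2.35×10⁻⁷ J.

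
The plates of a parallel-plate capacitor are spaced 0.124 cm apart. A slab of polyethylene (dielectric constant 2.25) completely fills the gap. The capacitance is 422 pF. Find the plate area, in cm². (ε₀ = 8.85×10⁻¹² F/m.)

263 cm²

A = Cd/(κε₀) = 4.22×10⁻¹⁰ × 1.24×10⁻³ / (2.25 × 8.85×10⁻¹²) = 2.63×10⁻² m².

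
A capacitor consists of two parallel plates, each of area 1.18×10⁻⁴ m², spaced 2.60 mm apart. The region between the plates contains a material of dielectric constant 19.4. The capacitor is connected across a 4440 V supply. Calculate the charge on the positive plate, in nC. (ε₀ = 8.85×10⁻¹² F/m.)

C = κε₀A/d = 19.4 × 8.85×10⁻¹² × 1.18×10⁻⁴ / 2.60×10⁻³ = 7.79×10⁻¹² F.
Q = CV = 7.79×10⁻¹² × 4440 = 3.46×10⁻⁸ C.

Q ≈ 34.6 nC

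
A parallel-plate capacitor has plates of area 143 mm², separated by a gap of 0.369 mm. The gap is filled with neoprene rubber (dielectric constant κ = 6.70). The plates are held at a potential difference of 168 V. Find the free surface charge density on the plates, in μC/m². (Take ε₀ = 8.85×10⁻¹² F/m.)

A = 143 mm² = 1.43×10⁻⁴ m².
C = κε₀A/d = 6.70 × 8.85×10⁻¹² × 1.43×10⁻⁴ / 3.69×10⁻⁴ = 2.30×10⁻¹¹ F.
σ = Q/A = CV/A = 2.30×10⁻¹¹ × 168 / 1.43×10⁻⁴ = 2.70×10⁻⁵ C/m².

σ ≈ 27.0 μC/m²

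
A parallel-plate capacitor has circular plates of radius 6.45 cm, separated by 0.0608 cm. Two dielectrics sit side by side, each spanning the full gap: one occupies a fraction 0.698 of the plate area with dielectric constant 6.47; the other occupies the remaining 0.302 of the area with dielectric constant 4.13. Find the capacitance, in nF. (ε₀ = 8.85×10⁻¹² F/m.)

A = π(6.45 cm)² = 1.31×10⁻² m².
Side-by-side slabs ⇒ two capacitors in parallel, each spanning the full gap.
C₁ = κ₁ε₀A₁/d = 6.47 × 8.85×10⁻¹² × 9.12×10⁻³ / 6.08×10⁻⁴ = 8.59×10⁻¹⁰ F.
C₂ = κ₂ε₀A₂/d = 4.13 × 8.85×10⁻¹² × 3.95×10⁻³ / 6.08×10⁻⁴ = 2.37×10⁻¹⁰ F.
C = C₁ + C₂ = 1.10×10⁻⁹ F.

1.10 nF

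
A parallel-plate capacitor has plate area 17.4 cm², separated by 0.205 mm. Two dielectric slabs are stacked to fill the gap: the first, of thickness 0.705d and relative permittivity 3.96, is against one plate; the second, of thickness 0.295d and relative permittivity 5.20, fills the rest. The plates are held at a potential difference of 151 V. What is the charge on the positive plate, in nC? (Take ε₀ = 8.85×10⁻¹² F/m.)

A = 17.4 cm² = 1.74×10⁻³ m².
Stacked slabs ⇒ two capacitors in series, each with the full plate area.
C₁ = κ₁ε₀A/d₁ = 3.96 × 8.85×10⁻¹² × 1.74×10⁻³ / 1.45×10⁻⁴ = 4.22×10⁻¹⁰ F.
C₂ = κ₂ε₀A/d₂ = 5.20 × 8.85×10⁻¹² × 1.74×10⁻³ / 6.05×10⁻⁵ = 1.32×10⁻⁹ F.
C = (1/C₁ + 1/C₂)⁻¹ = 3.20×10⁻¹⁰ F.
Q = CV = 3.20×10⁻¹⁰ × 151 = 4.83×10⁻⁸ C.

48.3 nC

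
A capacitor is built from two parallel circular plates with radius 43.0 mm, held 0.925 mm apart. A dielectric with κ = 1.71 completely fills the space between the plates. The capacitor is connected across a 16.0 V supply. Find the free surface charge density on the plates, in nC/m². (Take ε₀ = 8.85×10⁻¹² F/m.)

σ ≈ 262 nC/m²

A = π(43.0 mm)² = 5.81×10⁻³ m².
C = κε₀A/d = 1.71 × 8.85×10⁻¹² × 5.81×10⁻³ / 9.25×10⁻⁴ = 9.50×10⁻¹¹ F.
σ = Q/A = CV/A = 9.50×10⁻¹¹ × 16.0 / 5.81×10⁻³ = 2.62×10⁻⁷ C/m².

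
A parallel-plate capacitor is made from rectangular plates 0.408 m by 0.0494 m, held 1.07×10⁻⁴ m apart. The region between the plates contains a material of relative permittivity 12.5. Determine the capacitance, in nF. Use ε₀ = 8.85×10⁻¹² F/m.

A = 0.408 × 0.0494 m² = 2.02×10⁻² m².
C = κε₀A/d = 12.5 × 8.85×10⁻¹² × 2.02×10⁻² / 1.07×10⁻⁴ = 2.08×10⁻⁸ F.

20.8 nF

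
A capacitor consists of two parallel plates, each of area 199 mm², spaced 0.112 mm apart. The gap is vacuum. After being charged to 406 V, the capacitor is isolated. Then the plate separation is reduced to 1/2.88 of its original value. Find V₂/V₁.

0.347

Isolated ⇒ Q is held fixed.
C₂ = 2.88 C₁ and V = Q/C, so V₂/V₁ = C₁/C₂ = 0.347.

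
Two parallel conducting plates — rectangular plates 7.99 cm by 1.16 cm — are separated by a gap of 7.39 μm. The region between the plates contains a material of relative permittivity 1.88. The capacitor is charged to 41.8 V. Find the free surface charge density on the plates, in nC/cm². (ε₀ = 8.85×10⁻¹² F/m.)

A = 7.99 × 1.16 cm² = 9.27×10⁻⁴ m².
C = κε₀A/d = 1.88 × 8.85×10⁻¹² × 9.27×10⁻⁴ / 7.39×10⁻⁶ = 2.09×10⁻⁹ F.
σ = Q/A = CV/A = 2.09×10⁻⁹ × 41.8 / 9.27×10⁻⁴ = 9.41×10⁻⁵ C/m².

σ ≈ 9.41 nC/cm²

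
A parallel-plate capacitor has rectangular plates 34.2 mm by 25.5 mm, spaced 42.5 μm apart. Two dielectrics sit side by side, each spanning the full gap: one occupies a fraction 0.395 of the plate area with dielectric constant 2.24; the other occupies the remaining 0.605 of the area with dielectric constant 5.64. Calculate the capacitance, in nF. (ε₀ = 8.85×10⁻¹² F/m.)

A = 34.2 × 25.5 mm² = 8.72×10⁻⁴ m².
Side-by-side slabs ⇒ two capacitors in parallel, each spanning the full gap.
C₁ = κ₁ε₀A₁/d = 2.24 × 8.85×10⁻¹² × 3.44×10⁻⁴ / 4.25×10⁻⁵ = 1.61×10⁻¹⁰ F.
C₂ = κ₂ε₀A₂/d = 5.64 × 8.85×10⁻¹² × 5.28×10⁻⁴ / 4.25×10⁻⁵ = 6.20×10⁻¹⁰ F.
C = C₁ + C₂ = 7.80×10⁻¹⁰ F.

0.780 nF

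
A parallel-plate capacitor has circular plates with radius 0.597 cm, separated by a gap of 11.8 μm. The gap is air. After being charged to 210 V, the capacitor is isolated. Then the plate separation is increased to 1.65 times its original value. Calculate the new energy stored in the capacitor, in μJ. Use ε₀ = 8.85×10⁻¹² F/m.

U ≈ 3.06 μJ

A = π(0.597 cm)² = 1.12×10⁻⁴ m².
Initially C₁ = ε₀A/d = 8.85×10⁻¹² × 1.12×10⁻⁴ / 1.18×10⁻⁵ = 8.40×10⁻¹¹ F.
U₁ = 1.85×10⁻⁶ J.
Isolated ⇒ Q is held fixed. C₂ = 0.606 C₁ and U = Q²/(2C), so U₂/U₁ = C₁/C₂ = 1.65.
U₂ = 1.65 × 1.85×10⁻⁶ = 3.06×10⁻⁶ J.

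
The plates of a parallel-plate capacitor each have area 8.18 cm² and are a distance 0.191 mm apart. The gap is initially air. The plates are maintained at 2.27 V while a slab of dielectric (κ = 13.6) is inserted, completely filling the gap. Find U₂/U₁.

13.6

Battery connected ⇒ V is held fixed.
C₂ = 13.6 C₁ and U = ½CV², so U₂/U₁ = C₂/C₁ = 13.6.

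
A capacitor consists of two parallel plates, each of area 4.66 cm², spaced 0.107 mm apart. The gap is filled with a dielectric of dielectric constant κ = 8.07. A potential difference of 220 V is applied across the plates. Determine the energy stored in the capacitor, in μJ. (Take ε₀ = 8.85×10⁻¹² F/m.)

7.53 μJ

A = 4.66 cm² = 4.66×10⁻⁴ m².
C = κε₀A/d = 8.07 × 8.85×10⁻¹² × 4.66×10⁻⁴ / 1.07×10⁻⁴ = 3.11×10⁻¹⁰ F.
U = ½CV² = ½ × 3.11×10⁻¹⁰ × (220)² = 7.53×10⁻⁶ J.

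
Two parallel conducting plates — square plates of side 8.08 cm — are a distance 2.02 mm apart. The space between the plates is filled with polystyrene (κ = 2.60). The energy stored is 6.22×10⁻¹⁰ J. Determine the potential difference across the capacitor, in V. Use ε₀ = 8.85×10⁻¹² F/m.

A = (8.08 cm)² = 6.53×10⁻³ m².
C = κε₀A/d = 2.60 × 8.85×10⁻¹² × 6.53×10⁻³ / 2.02×10⁻³ = 7.44×10⁻¹¹ F.
V = √(2U/C) = √(2 × 6.22×10⁻¹⁰ / 7.44×10⁻¹¹) = 4.09 V.

V ≈ 4.09 V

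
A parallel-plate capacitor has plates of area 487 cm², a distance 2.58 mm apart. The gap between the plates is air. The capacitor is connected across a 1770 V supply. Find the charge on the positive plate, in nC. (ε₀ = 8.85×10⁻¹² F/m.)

296 nC

A = 487 cm² = 4.87×10⁻² m².
C = ε₀A/d = 8.85×10⁻¹² × 4.87×10⁻² / 2.58×10⁻³ = 1.67×10⁻¹⁰ F.
Q = CV = 1.67×10⁻¹⁰ × 1770 = 2.96×10⁻⁷ C.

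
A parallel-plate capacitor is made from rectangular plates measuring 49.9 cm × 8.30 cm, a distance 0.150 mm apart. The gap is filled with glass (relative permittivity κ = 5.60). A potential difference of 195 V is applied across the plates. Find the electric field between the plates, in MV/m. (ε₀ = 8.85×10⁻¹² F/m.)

E = V/d = 195 / 1.50×10⁻⁴ = 1.30×10⁶ V/m.

E ≈ 1.30 MV/m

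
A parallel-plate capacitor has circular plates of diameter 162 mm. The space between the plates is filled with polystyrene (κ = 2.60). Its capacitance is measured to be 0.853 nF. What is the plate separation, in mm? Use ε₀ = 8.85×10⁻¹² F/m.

d ≈ 0.556 mm

A = π(162/2 mm)² = 2.06×10⁻² m².
d = κε₀A/C = 2.60 × 8.85×10⁻¹² × 2.06×10⁻² / 8.53×10⁻¹⁰ = 5.56×10⁻⁴ m.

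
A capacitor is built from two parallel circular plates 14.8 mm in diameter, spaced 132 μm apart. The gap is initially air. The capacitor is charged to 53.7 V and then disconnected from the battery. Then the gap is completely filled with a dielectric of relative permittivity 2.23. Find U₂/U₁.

0.448

Isolated ⇒ Q is held fixed.
C₂ = 2.23 C₁ and U = Q²/(2C), so U₂/U₁ = C₁/C₂ = 0.448.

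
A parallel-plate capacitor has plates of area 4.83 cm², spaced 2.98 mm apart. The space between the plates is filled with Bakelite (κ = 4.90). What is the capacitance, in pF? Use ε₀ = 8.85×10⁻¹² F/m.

A = 4.83 cm² = 4.83×10⁻⁴ m².
C = κε₀A/d = 4.90 × 8.85×10⁻¹² × 4.83×10⁻⁴ / 2.98×10⁻³ = 7.03×10⁻¹² F.

7.03 pF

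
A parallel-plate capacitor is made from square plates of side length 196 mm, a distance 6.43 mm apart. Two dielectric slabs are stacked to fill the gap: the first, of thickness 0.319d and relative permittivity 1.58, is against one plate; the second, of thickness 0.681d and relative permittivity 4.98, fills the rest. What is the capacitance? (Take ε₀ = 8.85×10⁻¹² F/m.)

C ≈ 156 pF

A = (196 mm)² = 3.84×10⁻² m².
Stacked slabs ⇒ two capacitors in series, each with the full plate area.
C₁ = κ₁ε₀A/d₁ = 1.58 × 8.85×10⁻¹² × 3.84×10⁻² / 2.05×10⁻³ = 2.62×10⁻¹⁰ F.
C₂ = κ₂ε₀A/d₂ = 4.98 × 8.85×10⁻¹² × 3.84×10⁻² / 4.38×10⁻³ = 3.87×10⁻¹⁰ F.
C = (1/C₁ + 1/C₂)⁻¹ = 1.56×10⁻¹⁰ F.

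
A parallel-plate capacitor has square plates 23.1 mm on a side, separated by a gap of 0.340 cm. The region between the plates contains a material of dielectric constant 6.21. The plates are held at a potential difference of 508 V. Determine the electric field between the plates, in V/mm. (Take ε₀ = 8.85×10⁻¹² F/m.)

E = V/d = 508 / 3.40×10⁻³ = 1.49×10⁵ V/m.

149 V/mm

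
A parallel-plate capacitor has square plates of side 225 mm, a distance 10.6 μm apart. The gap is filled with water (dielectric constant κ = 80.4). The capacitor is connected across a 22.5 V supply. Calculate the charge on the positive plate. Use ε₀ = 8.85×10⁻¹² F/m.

A = (225 mm)² = 5.06×10⁻² m².
C = κε₀A/d = 80.4 × 8.85×10⁻¹² × 5.06×10⁻² / 1.06×10⁻⁵ = 3.40×10⁻⁶ F.
Q = CV = 3.40×10⁻⁶ × 22.5 = 7.65×10⁻⁵ C.

76.5 μC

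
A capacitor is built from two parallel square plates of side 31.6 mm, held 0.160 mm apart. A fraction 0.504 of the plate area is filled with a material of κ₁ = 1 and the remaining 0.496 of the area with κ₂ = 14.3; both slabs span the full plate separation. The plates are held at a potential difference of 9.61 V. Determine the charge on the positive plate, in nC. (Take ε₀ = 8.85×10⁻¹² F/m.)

4.03 nC

A = (31.6 mm)² = 9.99×10⁻⁴ m².
Side-by-side slabs ⇒ two capacitors in parallel, each spanning the full gap.
C₁ = κ₁ε₀A₁/d = 1.00 × 8.85×10⁻¹² × 5.03×10⁻⁴ / 1.60×10⁻⁴ = 2.78×10⁻¹¹ F.
C₂ = κ₂ε₀A₂/d = 14.3 × 8.85×10⁻¹² × 4.95×10⁻⁴ / 1.60×10⁻⁴ = 3.92×10⁻¹⁰ F.
C = C₁ + C₂ = 4.20×10⁻¹⁰ F.
Q = CV = 4.20×10⁻¹⁰ × 9.61 = 4.03×10⁻⁹ C.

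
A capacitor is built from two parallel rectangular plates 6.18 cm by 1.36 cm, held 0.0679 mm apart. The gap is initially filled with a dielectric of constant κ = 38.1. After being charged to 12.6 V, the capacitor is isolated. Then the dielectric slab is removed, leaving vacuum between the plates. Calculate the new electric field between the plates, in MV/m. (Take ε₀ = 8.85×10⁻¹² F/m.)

A = 6.18 × 1.36 cm² = 8.40×10⁻⁴ m².
Initially C₁ = κε₀A/d = 38.1 × 8.85×10⁻¹² × 8.40×10⁻⁴ / 6.79×10⁻⁵ = 4.17×10⁻⁹ F.
E₁ = 1.86×10⁵ V/m.
Isolated ⇒ Q is held fixed. V₂ = Q/C₂ = V₁/0.0262; E = V/d, so E₂/E₁ = (V₂/V₁)(d₁/d₂) = 38.1.
E₂ = 38.1 × 1.86×10⁵ = 7.07×10⁶ V/m.

E ≈ 7.07 MV/m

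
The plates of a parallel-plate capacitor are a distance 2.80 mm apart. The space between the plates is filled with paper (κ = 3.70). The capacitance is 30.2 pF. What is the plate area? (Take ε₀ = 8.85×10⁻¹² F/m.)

A = Cd/(κε₀) = 3.02×10⁻¹¹ × 2.80×10⁻³ / (3.70 × 8.85×10⁻¹²) = 2.58×10⁻³ m².

A ≈ 25.8 cm²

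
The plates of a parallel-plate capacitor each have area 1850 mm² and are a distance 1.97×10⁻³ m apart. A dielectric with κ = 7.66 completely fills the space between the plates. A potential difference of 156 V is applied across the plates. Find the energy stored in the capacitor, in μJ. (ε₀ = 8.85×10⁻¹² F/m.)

A = 1850 mm² = 1.85×10⁻³ m².
C = κε₀A/d = 7.66 × 8.85×10⁻¹² × 1.85×10⁻³ / 1.97×10⁻³ = 6.37×10⁻¹¹ F.
U = ½CV² = ½ × 6.37×10⁻¹¹ × (156)² = 7.75×10⁻⁷ J.

0.775 μJ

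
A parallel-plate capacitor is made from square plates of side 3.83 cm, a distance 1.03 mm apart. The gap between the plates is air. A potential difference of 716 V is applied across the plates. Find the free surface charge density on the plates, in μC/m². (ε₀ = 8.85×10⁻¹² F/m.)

σ ≈ 6.15 μC/m²

A = (3.83 cm)² = 1.47×10⁻³ m².
C = ε₀A/d = 8.85×10⁻¹² × 1.47×10⁻³ / 1.03×10⁻³ = 1.26×10⁻¹¹ F.
σ = Q/A = CV/A = 1.26×10⁻¹¹ × 716 / 1.47×10⁻³ = 6.15×10⁻⁶ C/m².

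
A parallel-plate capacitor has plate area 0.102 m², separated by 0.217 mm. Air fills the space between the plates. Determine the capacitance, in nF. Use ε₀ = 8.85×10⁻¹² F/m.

C = ε₀A/d = 8.85×10⁻¹² × 0.102 / 2.17×10⁻⁴ = 4.16×10⁻⁹ F.

C ≈ 4.16 nF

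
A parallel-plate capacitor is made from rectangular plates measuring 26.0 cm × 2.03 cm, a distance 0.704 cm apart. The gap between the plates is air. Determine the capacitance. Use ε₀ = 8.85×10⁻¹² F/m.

A = 26.0 × 2.03 cm² = 5.28×10⁻³ m².
C = ε₀A/d = 8.85×10⁻¹² × 5.28×10⁻³ / 7.04×10⁻³ = 6.63×10⁻¹² F.

C ≈ 6.63 pF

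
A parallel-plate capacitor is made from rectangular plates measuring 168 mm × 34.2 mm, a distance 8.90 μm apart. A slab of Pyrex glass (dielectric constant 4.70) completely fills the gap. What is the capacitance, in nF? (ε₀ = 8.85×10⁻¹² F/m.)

A = 168 × 34.2 mm² = 5.75×10⁻³ m².
C = κε₀A/d = 4.70 × 8.85×10⁻¹² × 5.75×10⁻³ / 8.90×10⁻⁶ = 2.69×10⁻⁸ F.

26.9 nF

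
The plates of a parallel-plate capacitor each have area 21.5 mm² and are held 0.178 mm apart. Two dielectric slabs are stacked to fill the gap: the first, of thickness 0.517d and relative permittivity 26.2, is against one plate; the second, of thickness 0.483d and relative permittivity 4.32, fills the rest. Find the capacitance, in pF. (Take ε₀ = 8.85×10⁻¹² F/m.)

8.13 pF

A = 21.5 mm² = 2.15×10⁻⁵ m².
Stacked slabs ⇒ two capacitors in series, each with the full plate area.
C₁ = κ₁ε₀A/d₁ = 26.2 × 8.85×10⁻¹² × 2.15×10⁻⁵ / 9.20×10⁻⁵ = 5.42×10⁻¹¹ F.
C₂ = κ₂ε₀A/d₂ = 4.32 × 8.85×10⁻¹² × 2.15×10⁻⁵ / 8.60×10⁻⁵ = 9.56×10⁻¹² F.
C = (1/C₁ + 1/C₂)⁻¹ = 8.13×10⁻¹² F.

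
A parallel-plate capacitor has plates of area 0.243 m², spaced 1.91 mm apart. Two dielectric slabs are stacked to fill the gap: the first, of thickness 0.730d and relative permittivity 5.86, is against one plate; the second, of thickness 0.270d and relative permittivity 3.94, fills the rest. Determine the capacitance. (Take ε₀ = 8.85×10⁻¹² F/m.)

Stacked slabs ⇒ two capacitors in series, each with the full plate area.
C₁ = κ₁ε₀A/d₁ = 5.86 × 8.85×10⁻¹² × 0.243 / 1.39×10⁻³ = 9.04×10⁻⁹ F.
C₂ = κ₂ε₀A/d₂ = 3.94 × 8.85×10⁻¹² × 0.243 / 5.16×10⁻⁴ = 1.64×10⁻⁸ F.
C = (1/C₁ + 1/C₂)⁻¹ = 5.83×10⁻⁹ F.

5.83 nF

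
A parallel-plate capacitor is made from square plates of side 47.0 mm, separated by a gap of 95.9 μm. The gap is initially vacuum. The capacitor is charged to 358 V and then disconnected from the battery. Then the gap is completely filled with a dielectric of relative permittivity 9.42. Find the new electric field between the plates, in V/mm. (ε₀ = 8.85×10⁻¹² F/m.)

A = (47.0 mm)² = 2.21×10⁻³ m².
Initially C₁ = ε₀A/d = 8.85×10⁻¹² × 2.21×10⁻³ / 9.59×10⁻⁵ = 2.04×10⁻¹⁰ F.
E₁ = 3.73×10⁶ V/m.
Isolated ⇒ Q is held fixed. V₂ = Q/C₂ = V₁/9.42; E = V/d, so E₂/E₁ = (V₂/V₁)(d₁/d₂) = 0.106.
E₂ = 0.106 × 3.73×10⁶ = 3.96×10⁵ V/m.

E ≈ 396 V/mm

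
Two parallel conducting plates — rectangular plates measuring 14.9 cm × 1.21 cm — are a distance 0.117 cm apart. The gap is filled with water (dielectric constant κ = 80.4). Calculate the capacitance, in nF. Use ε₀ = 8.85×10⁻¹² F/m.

1.10 nF

A = 14.9 × 1.21 cm² = 1.80×10⁻³ m².
C = κε₀A/d = 80.4 × 8.85×10⁻¹² × 1.80×10⁻³ / 1.17×10⁻³ = 1.10×10⁻⁹ F.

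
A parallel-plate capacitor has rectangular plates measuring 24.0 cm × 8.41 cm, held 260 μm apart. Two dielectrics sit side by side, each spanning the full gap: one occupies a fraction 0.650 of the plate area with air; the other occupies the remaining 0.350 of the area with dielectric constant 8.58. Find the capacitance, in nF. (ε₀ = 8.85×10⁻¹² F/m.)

A = 24.0 × 8.41 cm² = 2.02×10⁻² m².
Side-by-side slabs ⇒ two capacitors in parallel, each spanning the full gap.
C₁ = κ₁ε₀A₁/d = 1.00 × 8.85×10⁻¹² × 1.31×10⁻² / 2.60×10⁻⁴ = 4.47×10⁻¹⁰ F.
C₂ = κ₂ε₀A₂/d = 8.58 × 8.85×10⁻¹² × 7.06×10⁻³ / 2.60×10⁻⁴ = 2.06×10⁻⁹ F.
C = C₁ + C₂ = 2.51×10⁻⁹ F.

C ≈ 2.51 nF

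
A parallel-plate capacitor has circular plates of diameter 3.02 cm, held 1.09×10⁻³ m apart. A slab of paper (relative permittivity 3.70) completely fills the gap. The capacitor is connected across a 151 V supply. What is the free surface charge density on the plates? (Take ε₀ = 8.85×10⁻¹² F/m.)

A = π(3.02/2 cm)² = 7.16×10⁻⁴ m².
C = κε₀A/d = 3.70 × 8.85×10⁻¹² × 7.16×10⁻⁴ / 1.09×10⁻³ = 2.15×10⁻¹¹ F.
σ = Q/A = CV/A = 2.15×10⁻¹¹ × 151 / 7.16×10⁻⁴ = 4.54×10⁻⁶ C/m².

4.54 μC/m²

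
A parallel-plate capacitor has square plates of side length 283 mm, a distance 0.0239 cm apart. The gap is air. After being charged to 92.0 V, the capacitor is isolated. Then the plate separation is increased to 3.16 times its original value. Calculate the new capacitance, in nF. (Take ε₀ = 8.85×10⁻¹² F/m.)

A = (283 mm)² = 8.01×10⁻² m².
Initially C₁ = ε₀A/d = 8.85×10⁻¹² × 8.01×10⁻² / 2.39×10⁻⁴ = 2.97×10⁻⁹ F.
C = ε₀A/d scales as 1/d, so C₂/C₁ = d₁/d₂ = 1/3.16 = 0.316.
C₂ = 0.316 × 2.97×10⁻⁹ = 9.38×10⁻¹⁰ F.

C ≈ 0.938 nF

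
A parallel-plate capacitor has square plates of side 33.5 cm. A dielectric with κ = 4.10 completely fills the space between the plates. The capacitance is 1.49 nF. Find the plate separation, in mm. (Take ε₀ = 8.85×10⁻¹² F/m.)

A = (33.5 cm)² = 0.112 m².
d = κε₀A/C = 4.10 × 8.85×10⁻¹² × 0.112 / 1.49×10⁻⁹ = 2.73×10⁻³ m.

2.73 mm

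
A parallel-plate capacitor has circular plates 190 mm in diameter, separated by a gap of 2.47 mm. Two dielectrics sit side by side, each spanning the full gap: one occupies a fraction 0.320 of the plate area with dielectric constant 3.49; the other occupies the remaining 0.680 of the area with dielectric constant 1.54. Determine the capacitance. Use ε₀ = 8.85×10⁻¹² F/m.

220 pF

A = π(190/2 mm)² = 2.84×10⁻² m².
Side-by-side slabs ⇒ two capacitors in parallel, each spanning the full gap.
C₁ = κ₁ε₀A₁/d = 3.49 × 8.85×10⁻¹² × 9.07×10⁻³ / 2.47×10⁻³ = 1.13×10⁻¹⁰ F.
C₂ = κ₂ε₀A₂/d = 1.54 × 8.85×10⁻¹² × 1.93×10⁻² / 2.47×10⁻³ = 1.06×10⁻¹⁰ F.
C = C₁ + C₂ = 2.20×10⁻¹⁰ F.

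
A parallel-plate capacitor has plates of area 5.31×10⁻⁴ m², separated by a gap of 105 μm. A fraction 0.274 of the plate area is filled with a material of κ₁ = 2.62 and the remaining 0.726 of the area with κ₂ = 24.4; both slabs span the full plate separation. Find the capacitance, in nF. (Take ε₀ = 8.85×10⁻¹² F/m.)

C ≈ 0.825 nF

Side-by-side slabs ⇒ two capacitors in parallel, each spanning the full gap.
C₁ = κ₁ε₀A₁/d = 2.62 × 8.85×10⁻¹² × 1.45×10⁻⁴ / 1.05×10⁻⁴ = 3.21×10⁻¹¹ F.
C₂ = κ₂ε₀A₂/d = 24.4 × 8.85×10⁻¹² × 3.86×10⁻⁴ / 1.05×10⁻⁴ = 7.93×10⁻¹⁰ F.
C = C₁ + C₂ = 8.25×10⁻¹⁰ F.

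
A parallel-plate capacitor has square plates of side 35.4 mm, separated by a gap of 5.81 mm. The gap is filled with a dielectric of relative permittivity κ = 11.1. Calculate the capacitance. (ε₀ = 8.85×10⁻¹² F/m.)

A = (35.4 mm)² = 1.25×10⁻³ m².
C = κε₀A/d = 11.1 × 8.85×10⁻¹² × 1.25×10⁻³ / 5.81×10⁻³ = 2.12×10⁻¹¹ F.

21.2 pF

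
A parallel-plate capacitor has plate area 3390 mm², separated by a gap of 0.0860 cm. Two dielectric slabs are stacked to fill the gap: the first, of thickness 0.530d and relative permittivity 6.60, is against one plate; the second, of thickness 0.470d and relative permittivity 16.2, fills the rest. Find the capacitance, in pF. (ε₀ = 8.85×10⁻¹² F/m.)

A = 3390 mm² = 3.39×10⁻³ m².
Stacked slabs ⇒ two capacitors in series, each with the full plate area.
C₁ = κ₁ε₀A/d₁ = 6.60 × 8.85×10⁻¹² × 3.39×10⁻³ / 4.56×10⁻⁴ = 4.34×10⁻¹⁰ F.
C₂ = κ₂ε₀A/d₂ = 16.2 × 8.85×10⁻¹² × 3.39×10⁻³ / 4.04×10⁻⁴ = 1.20×10⁻⁹ F.
C = (1/C₁ + 1/C₂)⁻¹ = 3.19×10⁻¹⁰ F.

319 pF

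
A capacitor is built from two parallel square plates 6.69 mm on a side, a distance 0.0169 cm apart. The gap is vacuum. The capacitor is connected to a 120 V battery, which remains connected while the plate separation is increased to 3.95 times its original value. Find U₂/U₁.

Battery connected ⇒ V is held fixed.
C₂ = 0.253 C₁ and U = ½CV², so U₂/U₁ = C₂/C₁ = 0.253.

0.253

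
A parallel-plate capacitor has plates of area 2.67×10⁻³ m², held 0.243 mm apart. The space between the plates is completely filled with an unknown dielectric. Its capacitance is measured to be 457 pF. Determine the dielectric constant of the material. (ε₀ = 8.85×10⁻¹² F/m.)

κ = Cd/(ε₀A) = 4.57×10⁻¹⁰ × 2.43×10⁻⁴ / (8.85×10⁻¹² × 2.67×10⁻³) = 4.70.

κ ≈ 4.70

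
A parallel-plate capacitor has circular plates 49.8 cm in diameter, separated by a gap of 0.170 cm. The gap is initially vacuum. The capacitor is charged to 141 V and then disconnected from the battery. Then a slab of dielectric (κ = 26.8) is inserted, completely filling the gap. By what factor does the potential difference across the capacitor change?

0.0373

Isolated ⇒ Q is held fixed.
C₂ = 26.8 C₁ and V = Q/C, so V₂/V₁ = C₁/C₂ = 0.0373.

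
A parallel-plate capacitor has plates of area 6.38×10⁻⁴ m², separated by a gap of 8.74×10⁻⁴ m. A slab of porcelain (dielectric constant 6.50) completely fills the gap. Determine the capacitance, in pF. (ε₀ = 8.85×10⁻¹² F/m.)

C = κε₀A/d = 6.50 × 8.85×10⁻¹² × 6.38×10⁻⁴ / 8.74×10⁻⁴ = 4.20×10⁻¹¹ F.

42.0 pF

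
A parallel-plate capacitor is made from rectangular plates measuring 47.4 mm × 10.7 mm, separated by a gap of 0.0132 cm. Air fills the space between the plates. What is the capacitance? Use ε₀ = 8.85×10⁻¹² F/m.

A = 47.4 × 10.7 mm² = 5.07×10⁻⁴ m².
C = ε₀A/d = 8.85×10⁻¹² × 5.07×10⁻⁴ / 1.32×10⁻⁴ = 3.40×10⁻¹¹ F.

34.0 pF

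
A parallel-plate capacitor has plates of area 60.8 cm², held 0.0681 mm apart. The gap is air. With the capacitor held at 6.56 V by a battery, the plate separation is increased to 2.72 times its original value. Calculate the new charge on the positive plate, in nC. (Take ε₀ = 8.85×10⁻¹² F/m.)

A = 60.8 cm² = 6.08×10⁻³ m².
Initially C₁ = ε₀A/d = 8.85×10⁻¹² × 6.08×10⁻³ / 6.81×10⁻⁵ = 7.90×10⁻¹⁰ F.
Q₁ = 5.18×10⁻⁹ C.
Battery connected ⇒ V is held fixed. C₂ = 0.368 C₁ and Q = CV, so Q₂/Q₁ = C₂/C₁ = 0.368.
Q₂ = 0.368 × 5.18×10⁻⁹ = 1.91×10⁻⁹ C.

Q ≈ 1.91 nC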